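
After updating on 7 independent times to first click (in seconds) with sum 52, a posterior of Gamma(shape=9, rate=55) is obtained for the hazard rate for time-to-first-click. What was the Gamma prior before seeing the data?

Gamma(shape=2, rate=3)

For an exponential likelihood with a Gamma(α, β) prior on the rate, n observations with total T give posterior Gamma(α+n, β+T).
So α = 9 − 7 = 2 and β = 55 − 52 = 3.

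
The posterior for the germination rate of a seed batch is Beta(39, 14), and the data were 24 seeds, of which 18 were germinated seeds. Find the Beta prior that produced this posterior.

Beta(21, 8)

Beta is conjugate to the binomial likelihood: posterior = Beta(a+s, b+f).
Subtract the data counts: 39−18=21, 14−6=8.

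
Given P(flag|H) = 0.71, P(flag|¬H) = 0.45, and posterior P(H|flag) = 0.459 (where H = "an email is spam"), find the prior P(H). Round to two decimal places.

In odds form, posterior odds = prior odds × likelihood ratio, so prior odds = posterior odds ÷ LR.
Posterior odds = 0.459/(1−0.459) = 0.8484. LR = 0.71/0.45 = 1.5778.
Prior odds = 0.8484/1.5778 = 0.5377, so P(H) = 0.5377/(1+0.5377) ≈ 0.35.

P(H) = 0.35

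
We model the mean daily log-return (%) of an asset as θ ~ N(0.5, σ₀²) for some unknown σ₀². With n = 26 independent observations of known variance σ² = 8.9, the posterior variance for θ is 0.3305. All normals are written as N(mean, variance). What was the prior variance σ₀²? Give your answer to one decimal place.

Posterior precision equals prior precision plus data precision: 1/σ_n² = 1/σ₀² + n/σ².
So 1/σ₀² = 1/0.3305 − 26/8.9 = 3.025719 − 2.921348 = 0.104371.
Hence σ₀² = 1/0.104371 ≈ 9.6.

σ₀² = 9.6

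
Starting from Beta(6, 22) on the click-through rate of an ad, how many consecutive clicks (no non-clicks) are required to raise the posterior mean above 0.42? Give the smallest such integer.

After k clicks and 0 non-clicks the posterior is Beta(6+k, 22), with mean (6+k)/(6+22+k).
Set (6+k)/(28+k) > 0.42 and solve: k > (0.42·28 − 6)/(1 − 0.42) = 9.931.
The smallest integer exceeding 9.931 is 10.

k = 10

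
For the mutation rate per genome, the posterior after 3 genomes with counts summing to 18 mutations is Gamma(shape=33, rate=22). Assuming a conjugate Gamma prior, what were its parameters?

A Gamma(α, β) prior (rate parametrization) on a Poisson rate with n observations summing to S gives posterior Gamma(α+S, β+n).
So α = 33 − 18 = 15 and β = 22 − 3 = 19.

Gamma(shape=15, rate=19)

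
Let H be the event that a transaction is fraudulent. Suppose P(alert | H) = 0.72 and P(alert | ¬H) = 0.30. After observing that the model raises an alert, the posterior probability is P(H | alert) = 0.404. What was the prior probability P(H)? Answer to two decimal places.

Bayes' rule in odds form gives O(H|E) = O(H)·[P(E|H)/P(E|¬H)], hence O(H) = O(H|E)/LR.
Posterior odds = 0.404/(1−0.404) = 0.6779. LR = 0.72/0.30 = 2.4000.
Prior odds = 0.6779/2.4000 = 0.2825, so P(H) = 0.2825/(1+0.2825) ≈ 0.22.

P(H) = 0.22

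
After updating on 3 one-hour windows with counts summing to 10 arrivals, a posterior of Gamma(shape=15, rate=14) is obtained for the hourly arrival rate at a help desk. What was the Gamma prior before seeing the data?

Gamma(shape=5, rate=11)

A Gamma(α, β) prior (rate parametrization) on a Poisson rate with n observations summing to S gives posterior Gamma(α+S, β+n).
So α = 15 − 10 = 5 and β = 14 − 3 = 11.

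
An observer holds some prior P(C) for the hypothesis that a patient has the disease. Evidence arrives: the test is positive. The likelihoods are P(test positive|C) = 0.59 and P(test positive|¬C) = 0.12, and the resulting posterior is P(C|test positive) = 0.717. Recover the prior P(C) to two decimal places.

P(C) = 0.34

In odds form, posterior odds = prior odds × likelihood ratio, so prior odds = posterior odds ÷ LR.
Posterior odds = 0.717/(1−0.717) = 2.5336. LR = 0.59/0.12 = 4.9167.
Prior odds = 2.5336/4.9167 = 0.5153, so P(C) = 0.5153/(1+0.5153) ≈ 0.34.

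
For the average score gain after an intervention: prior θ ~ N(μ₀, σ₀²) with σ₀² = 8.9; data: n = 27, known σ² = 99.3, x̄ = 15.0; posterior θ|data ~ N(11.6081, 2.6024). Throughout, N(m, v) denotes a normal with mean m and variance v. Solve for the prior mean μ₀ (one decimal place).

μ₀ = 3.4

The posterior mean is a precision-weighted average: μ_n = (τ₀μ₀ + τ_data·x̄)/(τ₀+τ_data), with τ₀=1/σ₀² and τ_data=n/σ².
Here τ₀ = 1/8.9 = 0.112360 and τ_data = 27/99.3 = 0.271903, so τ_n = 0.384263.
Rearranging for μ₀: μ₀ = (μ_n·τ_n − τ_data·x̄)/τ₀ = (11.6081·0.384263 − 0.271903·15.0) / 0.112360 = 0.382018/0.112360 ≈ 3.4.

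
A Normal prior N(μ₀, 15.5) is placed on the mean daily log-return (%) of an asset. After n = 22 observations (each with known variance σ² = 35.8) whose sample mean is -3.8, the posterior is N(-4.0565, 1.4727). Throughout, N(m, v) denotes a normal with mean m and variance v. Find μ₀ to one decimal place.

The posterior mean is a precision-weighted average: μ_n = (τ₀μ₀ + τ_data·x̄)/(τ₀+τ_data), with τ₀=1/σ₀² and τ_data=n/σ².
Here τ₀ = 1/15.5 = 0.064516 and τ_data = 22/35.8 = 0.614525, so τ_n = 0.679041.
Rearranging for μ₀: μ₀ = (μ_n·τ_n − τ_data·x̄)/τ₀ = (-4.0565·0.679041 − 0.614525·-3.8) / 0.064516 = -0.419335/0.064516 ≈ -6.5.

μ₀ = -6.5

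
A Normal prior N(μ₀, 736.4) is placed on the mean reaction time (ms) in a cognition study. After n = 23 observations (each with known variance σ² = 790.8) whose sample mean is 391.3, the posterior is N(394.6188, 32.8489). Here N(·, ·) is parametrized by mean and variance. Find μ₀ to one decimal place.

μ₀ = 465.7

The posterior mean is a precision-weighted average: μ_n = (τ₀μ₀ + τ_data·x̄)/(τ₀+τ_data), with τ₀=1/σ₀² and τ_data=n/σ².
Here τ₀ = 1/736.4 = 0.001358 and τ_data = 23/790.8 = 0.029084, so τ_n = 0.030442.
Rearranging for μ₀: μ₀ = (μ_n·τ_n − τ_data·x̄)/τ₀ = (394.6188·0.030442 − 0.029084·391.3) / 0.001358 = 0.632416/0.001358 ≈ 465.7.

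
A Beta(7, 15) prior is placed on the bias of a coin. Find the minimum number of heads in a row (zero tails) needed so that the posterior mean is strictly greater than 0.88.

After k heads and 0 tails the posterior is Beta(7+k, 15), with mean (7+k)/(7+15+k).
Set (7+k)/(22+k) > 0.88 and solve: k > (0.88·22 − 7)/(1 − 0.88) = 103.000.
The smallest integer exceeding 103.000 is 104, and checking k=104: (111)/(126) = 0.8810 > 0.88.

k = 104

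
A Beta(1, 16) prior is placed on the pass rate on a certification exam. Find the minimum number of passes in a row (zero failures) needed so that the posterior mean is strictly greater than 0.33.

k = 7

After k passes and 0 failures the posterior is Beta(1+k, 16), with mean (1+k)/(1+16+k).
Set (1+k)/(17+k) > 0.33 and solve: k > (0.33·17 − 1)/(1 − 0.33) = 6.881.
The smallest integer exceeding 6.881 is 7.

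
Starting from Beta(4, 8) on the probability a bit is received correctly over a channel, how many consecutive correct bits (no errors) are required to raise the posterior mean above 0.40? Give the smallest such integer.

k = 2

After k correct bits and 0 errors the posterior is Beta(4+k, 8), with mean (4+k)/(4+8+k).
Set (4+k)/(12+k) > 0.40 and solve: k > (0.40·12 − 4)/(1 − 0.40) = 1.333.
The smallest integer exceeding 1.333 is 2, and checking k=2: (6)/(14) = 0.4286 > 0.40.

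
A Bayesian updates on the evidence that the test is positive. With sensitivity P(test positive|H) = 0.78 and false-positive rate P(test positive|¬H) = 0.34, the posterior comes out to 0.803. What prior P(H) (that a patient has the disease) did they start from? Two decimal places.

P(H) = 0.64

In odds form, posterior odds = prior odds × likelihood ratio, so prior odds = posterior odds ÷ LR.
Posterior odds = 0.803/(1−0.803) = 4.0761. LR = 0.78/0.34 = 2.2941.
Prior odds = 4.0761/2.2941 = 1.7768, so P(H) = 1.7768/(1+1.7768) ≈ 0.64.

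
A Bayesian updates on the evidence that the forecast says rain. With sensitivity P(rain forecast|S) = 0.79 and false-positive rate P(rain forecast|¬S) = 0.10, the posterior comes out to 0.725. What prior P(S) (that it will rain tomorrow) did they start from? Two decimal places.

Bayes' rule in odds form gives O(S|E) = O(S)·[P(E|S)/P(E|¬S)], hence O(S) = O(S|E)/LR.
Posterior odds = 0.725/(1−0.725) = 2.6364. LR = 0.79/0.10 = 7.9000.
Prior odds = 2.6364/7.9000 = 0.3337, so P(S) = 0.3337/(1+0.3337) ≈ 0.25.

P(S) = 0.25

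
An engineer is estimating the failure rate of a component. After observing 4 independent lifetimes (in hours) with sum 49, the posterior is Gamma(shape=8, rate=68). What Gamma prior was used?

Gamma(shape=4, rate=19)

For an exponential likelihood with a Gamma(α, β) prior on the rate, n observations with total T give posterior Gamma(α+n, β+T).
So α = 8 − 4 = 4 and β = 68 − 49 = 19.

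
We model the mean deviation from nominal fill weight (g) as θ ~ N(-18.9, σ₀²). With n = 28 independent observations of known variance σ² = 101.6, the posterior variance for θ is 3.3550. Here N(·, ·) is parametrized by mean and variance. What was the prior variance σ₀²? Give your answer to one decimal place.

Posterior precision equals prior precision plus data precision: 1/σ_n² = 1/σ₀² + n/σ².
So 1/σ₀² = 1/3.3550 − 28/101.6 = 0.298063 − 0.275591 = 0.022472.
Hence σ₀² = 1/0.022472 ≈ 44.5.

σ₀² = 44.5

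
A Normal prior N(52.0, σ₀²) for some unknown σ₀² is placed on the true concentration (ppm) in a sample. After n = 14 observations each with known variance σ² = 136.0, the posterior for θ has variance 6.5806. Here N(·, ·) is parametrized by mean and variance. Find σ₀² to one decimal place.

σ₀² = 20.4

Posterior precision equals prior precision plus data precision: 1/σ_n² = 1/σ₀² + n/σ².
So 1/σ₀² = 1/6.5806 − 14/136.0 = 0.151962 − 0.102941 = 0.049021.
Hence σ₀² = 1/0.049021 ≈ 20.4.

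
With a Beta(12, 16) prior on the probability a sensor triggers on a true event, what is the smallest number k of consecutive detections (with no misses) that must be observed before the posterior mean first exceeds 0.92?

After k detections and 0 misses the posterior is Beta(12+k, 16), with mean (12+k)/(12+16+k).
Set (12+k)/(28+k) > 0.92 and solve: k > (0.92·28 − 12)/(1 − 0.92) = 172.000.
The smallest integer exceeding 172.000 is 173, and checking k=173: (185)/(201) = 0.9204 > 0.92.

k = 173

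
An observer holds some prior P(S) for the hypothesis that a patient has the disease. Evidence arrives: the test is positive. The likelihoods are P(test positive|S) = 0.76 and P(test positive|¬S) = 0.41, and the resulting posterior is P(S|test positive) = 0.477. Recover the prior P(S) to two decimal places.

P(S) = 0.33

Bayes' rule in odds form gives O(S|E) = O(S)·[P(E|S)/P(E|¬S)], hence O(S) = O(S|E)/LR.
Posterior odds = 0.477/(1−0.477) = 0.9120. LR = 0.76/0.41 = 1.8537.
Prior odds = 0.9120/1.8537 = 0.4920, so P(S) = 0.4920/(1+0.4920) ≈ 0.33.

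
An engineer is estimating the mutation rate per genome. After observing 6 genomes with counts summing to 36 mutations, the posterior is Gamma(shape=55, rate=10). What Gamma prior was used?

A Gamma(α, β) prior (rate parametrization) on a Poisson rate with n observations summing to S gives posterior Gamma(α+S, β+n).
So α = 55 − 36 = 19 and β = 10 − 6 = 4.

Gamma(shape=19, rate=4)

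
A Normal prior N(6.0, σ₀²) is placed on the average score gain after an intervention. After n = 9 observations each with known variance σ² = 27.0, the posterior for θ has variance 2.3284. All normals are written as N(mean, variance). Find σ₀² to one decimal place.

σ₀² = 10.4

Posterior precision equals prior precision plus data precision: 1/σ_n² = 1/σ₀² + n/σ².
So 1/σ₀² = 1/2.3284 − 9/27.0 = 0.429479 − 0.333333 = 0.096146.
Hence σ₀² = 1/0.096146 ≈ 10.4.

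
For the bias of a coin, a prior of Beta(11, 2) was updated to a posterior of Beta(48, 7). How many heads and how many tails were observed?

Under Beta–binomial conjugacy the posterior parameters are (a+s, b+f).
So s = 48 − 11 = 37 and f = 7 − 2 = 5.

37 heads and 5 tails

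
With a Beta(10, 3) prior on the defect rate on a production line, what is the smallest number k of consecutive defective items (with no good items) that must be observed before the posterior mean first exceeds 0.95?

After k defective items and 0 good items the posterior is Beta(10+k, 3), with mean (10+k)/(10+3+k).
Set (10+k)/(13+k) > 0.95 and solve: k > (0.95·13 − 10)/(1 − 0.95) = 47.000.
The smallest integer exceeding 47.000 is 48, and checking k=48: (58)/(61) = 0.9508 > 0.95.

k = 48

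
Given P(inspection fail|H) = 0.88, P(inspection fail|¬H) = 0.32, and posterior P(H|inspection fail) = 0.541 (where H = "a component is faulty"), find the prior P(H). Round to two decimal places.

P(H) = 0.30

Bayes' rule in odds form gives O(H|E) = O(H)·[P(E|H)/P(E|¬H)], hence O(H) = O(H|E)/LR.
Posterior odds = 0.541/(1−0.541) = 1.1786. LR = 0.88/0.32 = 2.7500.
Prior odds = 1.1786/2.7500 = 0.4286, so P(H) = 0.4286/(1+0.4286) ≈ 0.30.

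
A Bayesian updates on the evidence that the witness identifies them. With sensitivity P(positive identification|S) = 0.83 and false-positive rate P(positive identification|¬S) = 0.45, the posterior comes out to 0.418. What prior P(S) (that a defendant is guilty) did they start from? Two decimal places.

In odds form, posterior odds = prior odds × likelihood ratio, so prior odds = posterior odds ÷ LR.
Posterior odds = 0.418/(1−0.418) = 0.7182. LR = 0.83/0.45 = 1.8444.
Prior odds = 0.7182/1.8444 = 0.3894, so P(S) = 0.3894/(1+0.3894) ≈ 0.28.

P(S) = 0.28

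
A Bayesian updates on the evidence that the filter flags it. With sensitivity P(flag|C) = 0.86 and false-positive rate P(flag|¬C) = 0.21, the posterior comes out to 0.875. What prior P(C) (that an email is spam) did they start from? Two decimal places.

P(C) = 0.63

In odds form, posterior odds = prior odds × likelihood ratio, so prior odds = posterior odds ÷ LR.
Posterior odds = 0.875/(1−0.875) = 7.0000. LR = 0.86/0.21 = 4.0952.
Prior odds = 7.0000/4.0952 = 1.7093, so P(C) = 1.7093/(1+1.7093) ≈ 0.63.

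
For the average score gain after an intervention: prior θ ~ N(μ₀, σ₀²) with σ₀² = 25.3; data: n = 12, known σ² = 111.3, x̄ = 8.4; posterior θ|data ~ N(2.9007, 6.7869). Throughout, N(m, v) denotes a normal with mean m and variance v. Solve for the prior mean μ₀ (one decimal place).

The posterior mean is a precision-weighted average: μ_n = (τ₀μ₀ + τ_data·x̄)/(τ₀+τ_data), with τ₀=1/σ₀² and τ_data=n/σ².
Here τ₀ = 1/25.3 = 0.039526 and τ_data = 12/111.3 = 0.107817, so τ_n = 0.147343.
Rearranging for μ₀: μ₀ = (μ_n·τ_n − τ_data·x̄)/τ₀ = (2.9007·0.147343 − 0.107817·8.4) / 0.039526 = -0.478265/0.039526 ≈ -12.1.

μ₀ = -12.1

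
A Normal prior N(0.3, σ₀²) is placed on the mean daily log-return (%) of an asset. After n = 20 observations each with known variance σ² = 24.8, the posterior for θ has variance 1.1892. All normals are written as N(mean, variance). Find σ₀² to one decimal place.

For the Normal–Normal model with known σ², precisions add: τ_n = τ₀ + n/σ².
So 1/σ₀² = 1/1.1892 − 20/24.8 = 0.840901 − 0.806452 = 0.034449.
Hence σ₀² = 1/0.034449 ≈ 29.0.

σ₀² = 29.0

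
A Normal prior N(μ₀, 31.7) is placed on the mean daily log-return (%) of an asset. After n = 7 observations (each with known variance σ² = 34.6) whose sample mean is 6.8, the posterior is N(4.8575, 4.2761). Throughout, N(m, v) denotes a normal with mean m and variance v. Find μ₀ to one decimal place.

μ₀ = -7.6

With known observation variance, the Normal–Normal posterior has precision τ_n = τ₀ + n/σ² and mean μ_n = (τ₀μ₀ + (n/σ²)x̄)/τ_n.
Here τ₀ = 1/31.7 = 0.031546 and τ_data = 7/34.6 = 0.202312, so τ_n = 0.233858.
Rearranging for μ₀: μ₀ = (μ_n·τ_n − τ_data·x̄)/τ₀ = (4.8575·0.233858 − 0.202312·6.8) / 0.031546 = -0.239756/0.031546 ≈ -7.6.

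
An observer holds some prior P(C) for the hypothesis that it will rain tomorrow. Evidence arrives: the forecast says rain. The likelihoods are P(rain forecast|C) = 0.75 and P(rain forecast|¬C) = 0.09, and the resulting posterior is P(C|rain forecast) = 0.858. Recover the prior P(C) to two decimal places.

P(C) = 0.42

In odds form, posterior odds = prior odds × likelihood ratio, so prior odds = posterior odds ÷ LR.
Posterior odds = 0.858/(1−0.858) = 6.0423. LR = 0.75/0.09 = 8.3333.
Prior odds = 6.0423/8.3333 = 0.7251, so P(C) = 0.7251/(1+0.7251) ≈ 0.42.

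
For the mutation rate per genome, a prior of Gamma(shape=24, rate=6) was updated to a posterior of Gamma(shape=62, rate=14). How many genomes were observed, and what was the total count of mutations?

Gamma–Poisson conjugacy: posterior shape = α + Σxᵢ, posterior rate = β + n.
Matching: Σxᵢ = 62 − 24 = 38 and n = 14 − 6 = 8.

n = 8 genomes with total 38 mutations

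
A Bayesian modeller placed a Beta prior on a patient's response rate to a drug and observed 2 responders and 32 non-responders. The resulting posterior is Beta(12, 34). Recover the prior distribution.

Beta(10, 2)

Beta is conjugate to the binomial likelihood: posterior = Beta(a+s, b+f).
Subtract the data counts: 12−2=10, 34−32=2.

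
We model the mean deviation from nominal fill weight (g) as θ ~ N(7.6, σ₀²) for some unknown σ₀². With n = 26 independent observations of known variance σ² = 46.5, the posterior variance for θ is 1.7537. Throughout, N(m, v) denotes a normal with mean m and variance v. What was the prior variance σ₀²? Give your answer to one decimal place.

σ₀² = 90.2

Posterior precision equals prior precision plus data precision: 1/σ_n² = 1/σ₀² + n/σ².
So 1/σ₀² = 1/1.7537 − 26/46.5 = 0.570223 − 0.559140 = 0.011083.
Hence σ₀² = 1/0.011083 ≈ 90.2.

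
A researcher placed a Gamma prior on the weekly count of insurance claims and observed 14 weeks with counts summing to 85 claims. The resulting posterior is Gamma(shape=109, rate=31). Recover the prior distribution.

Gamma(shape=24, rate=17)

A Gamma(α, β) prior (rate parametrization) on a Poisson rate with n observations summing to S gives posterior Gamma(α+S, β+n).
So α = 109 − 85 = 24 and β = 31 − 14 = 17.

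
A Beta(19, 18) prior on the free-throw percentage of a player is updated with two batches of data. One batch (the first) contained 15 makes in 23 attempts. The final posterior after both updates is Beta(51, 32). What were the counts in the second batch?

17 makes and 6 misses

Sequential conjugate updates are equivalent to a single update on the pooled data, so total successes = posterior α − prior α and total failures = posterior β − prior β.
Total across both batches: 51−19=32 makes, 32−18=14 misses.
Subtract the first batch: 32−15=17 makes and 14−8=6 misses.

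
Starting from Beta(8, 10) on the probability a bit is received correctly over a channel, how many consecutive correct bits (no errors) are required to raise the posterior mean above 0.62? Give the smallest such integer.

k = 9

After k correct bits and 0 errors the posterior is Beta(8+k, 10), with mean (8+k)/(8+10+k).
Set (8+k)/(18+k) > 0.62 and solve: k > (0.62·18 − 8)/(1 − 0.62) = 8.316.
The smallest integer exceeding 8.316 is 9.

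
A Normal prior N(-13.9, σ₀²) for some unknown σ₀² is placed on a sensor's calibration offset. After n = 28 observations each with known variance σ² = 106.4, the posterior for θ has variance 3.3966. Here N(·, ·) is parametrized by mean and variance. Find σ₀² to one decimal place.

For the Normal–Normal model with known σ², precisions add: τ_n = τ₀ + n/σ².
So 1/σ₀² = 1/3.3966 − 28/106.4 = 0.294412 − 0.263158 = 0.031254.
Hence σ₀² = 1/0.031254 ≈ 32.0.

σ₀² = 32.0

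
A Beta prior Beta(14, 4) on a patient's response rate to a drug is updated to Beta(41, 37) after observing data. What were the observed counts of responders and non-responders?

Beta is conjugate to the binomial likelihood: posterior = Beta(α+s, β+f).
Match parameters: s=41−14=27, f=37−4=33.

27 responders and 33 non-responders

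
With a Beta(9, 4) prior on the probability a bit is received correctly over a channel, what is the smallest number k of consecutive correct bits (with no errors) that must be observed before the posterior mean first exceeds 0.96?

After k correct bits and 0 errors the posterior is Beta(9+k, 4), with mean (9+k)/(9+4+k).
Set (9+k)/(13+k) > 0.96 and solve: k > (0.96·13 − 9)/(1 − 0.96) = 87.000.
The smallest integer exceeding 87.000 is 88, and checking k=88: (97)/(101) = 0.9604 > 0.96.

k = 88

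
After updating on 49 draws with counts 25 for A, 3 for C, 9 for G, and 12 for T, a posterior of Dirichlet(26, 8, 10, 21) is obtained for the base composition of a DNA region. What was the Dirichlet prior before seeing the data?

Dirichlet(1, 5, 1, 9)

For a Dirichlet(α) prior with multinomial counts c, the posterior is Dirichlet(α + c) componentwise.
Subtract each count from the matching posterior parameter: 26−25=1, 8−3=5, 10−9=1, 21−12=9.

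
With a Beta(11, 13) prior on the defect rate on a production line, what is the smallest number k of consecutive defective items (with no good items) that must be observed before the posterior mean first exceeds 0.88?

k = 85

After k defective items and 0 good items the posterior is Beta(11+k, 13), with mean (11+k)/(11+13+k).
Set (11+k)/(24+k) > 0.88 and solve: k > (0.88·24 − 11)/(1 − 0.88) = 84.333.
The smallest integer exceeding 84.333 is 85.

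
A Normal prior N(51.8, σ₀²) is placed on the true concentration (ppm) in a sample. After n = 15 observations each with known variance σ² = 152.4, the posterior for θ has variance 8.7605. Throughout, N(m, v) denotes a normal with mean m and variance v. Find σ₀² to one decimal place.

For the Normal–Normal model with known σ², precisions add: τ_n = τ₀ + n/σ².
So 1/σ₀² = 1/8.7605 − 15/152.4 = 0.114149 − 0.098425 = 0.015724.
Hence σ₀² = 1/0.015724 ≈ 63.6.

σ₀² = 63.6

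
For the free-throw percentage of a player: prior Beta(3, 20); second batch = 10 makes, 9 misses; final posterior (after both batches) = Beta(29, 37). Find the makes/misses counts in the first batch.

16 makes and 8 misses

Because Beta–binomial updating is additive in the counts, the combined data contributed (α_post−α_prior, β_post−β_prior) successes and failures.
Total across both batches: 29−3=26 makes, 37−20=17 misses.
Subtract the second batch: 26−10=16 makes and 17−9=8 misses.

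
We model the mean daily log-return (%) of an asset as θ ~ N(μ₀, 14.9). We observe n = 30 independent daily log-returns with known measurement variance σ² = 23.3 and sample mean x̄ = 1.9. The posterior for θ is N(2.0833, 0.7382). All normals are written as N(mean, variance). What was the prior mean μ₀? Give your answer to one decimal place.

The posterior mean is a precision-weighted average: μ_n = (τ₀μ₀ + τ_data·x̄)/(τ₀+τ_data), with τ₀=1/σ₀² and τ_data=n/σ².
Here τ₀ = 1/14.9 = 0.067114 and τ_data = 30/23.3 = 1.287554, so τ_n = 1.354668.
Rearranging for μ₀: μ₀ = (μ_n·τ_n − τ_data·x̄)/τ₀ = (2.0833·1.354668 − 1.287554·1.9) / 0.067114 = 0.375827/0.067114 ≈ 5.6.

μ₀ = 5.6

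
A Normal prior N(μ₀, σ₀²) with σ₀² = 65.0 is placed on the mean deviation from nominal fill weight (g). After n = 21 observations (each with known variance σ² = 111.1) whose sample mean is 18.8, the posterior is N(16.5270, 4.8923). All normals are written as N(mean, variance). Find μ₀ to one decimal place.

With known observation variance, the Normal–Normal posterior has precision τ_n = τ₀ + n/σ² and mean μ_n = (τ₀μ₀ + (n/σ²)x̄)/τ_n.
Here τ₀ = 1/65.0 = 0.015385 and τ_data = 21/111.1 = 0.189019, so τ_n = 0.204404.
Rearranging for μ₀: μ₀ = (μ_n·τ_n − τ_data·x̄)/τ₀ = (16.5270·0.204404 − 0.189019·18.8) / 0.015385 = -0.175372/0.015385 ≈ -11.4.

μ₀ = -11.4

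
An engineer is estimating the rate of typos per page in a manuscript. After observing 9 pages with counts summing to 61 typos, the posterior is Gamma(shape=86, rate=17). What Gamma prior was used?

Gamma–Poisson conjugacy: posterior shape = α + Σxᵢ, posterior rate = β + n.
So α = 86 − 61 = 25 and β = 17 − 9 = 8.

Gamma(shape=25, rate=8)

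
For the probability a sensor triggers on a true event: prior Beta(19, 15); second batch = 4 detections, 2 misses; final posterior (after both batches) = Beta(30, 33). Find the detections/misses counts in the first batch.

7 detections and 16 misses

Sequential conjugate updates are equivalent to a single update on the pooled data, so total successes = posterior α − prior α and total failures = posterior β − prior β.
Total across both batches: 30−19=11 detections, 33−15=18 misses.
Subtract the second batch: 11−4=7 detections and 18−2=16 misses.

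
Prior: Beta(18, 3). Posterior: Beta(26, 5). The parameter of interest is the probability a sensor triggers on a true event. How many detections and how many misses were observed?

8 detections and 2 misses

Beta is conjugate to the binomial likelihood: posterior = Beta(α+s, β+f).
So s = 26 − 18 = 8 and f = 5 − 3 = 2.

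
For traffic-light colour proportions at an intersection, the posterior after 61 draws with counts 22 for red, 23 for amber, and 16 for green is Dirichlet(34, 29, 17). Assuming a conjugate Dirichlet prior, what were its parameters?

Dirichlet(12, 6, 1)

For a Dirichlet(α) prior with multinomial counts c, the posterior is Dirichlet(α + c) componentwise.
Subtract each count from the matching posterior parameter: 34−22=12, 29−23=6, 17−16=1.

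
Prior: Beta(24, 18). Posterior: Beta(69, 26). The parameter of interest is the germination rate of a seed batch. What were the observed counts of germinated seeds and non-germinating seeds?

45 germinated seeds and 8 non-germinating seeds

A Beta(a, b) prior with s successes and f failures in binomial data gives a Beta(a+s, b+f) posterior.
Match parameters: s=69−24=45, f=26−18=8.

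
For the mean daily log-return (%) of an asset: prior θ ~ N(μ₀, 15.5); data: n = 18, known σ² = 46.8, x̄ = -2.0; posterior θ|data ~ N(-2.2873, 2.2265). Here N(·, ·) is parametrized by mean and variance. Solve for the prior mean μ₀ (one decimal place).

With known observation variance, the Normal–Normal posterior has precision τ_n = τ₀ + n/σ² and mean μ_n = (τ₀μ₀ + (n/σ²)x̄)/τ_n.
Here τ₀ = 1/15.5 = 0.064516 and τ_data = 18/46.8 = 0.384615, so τ_n = 0.449131.
Rearranging for μ₀: μ₀ = (μ_n·τ_n − τ_data·x̄)/τ₀ = (-2.2873·0.449131 − 0.384615·-2.0) / 0.064516 = -0.258067/0.064516 ≈ -4.0.

μ₀ = -4.0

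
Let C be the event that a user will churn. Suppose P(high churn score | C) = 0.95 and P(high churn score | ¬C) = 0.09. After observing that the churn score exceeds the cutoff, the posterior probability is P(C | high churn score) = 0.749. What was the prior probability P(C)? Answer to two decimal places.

P(C) = 0.22

In odds form, posterior odds = prior odds × likelihood ratio, so prior odds = posterior odds ÷ LR.
Posterior odds = 0.749/(1−0.749) = 2.9841. LR = 0.95/0.09 = 10.5556.
Prior odds = 2.9841/10.5556 = 0.2827, so P(C) = 0.2827/(1+0.2827) ≈ 0.22.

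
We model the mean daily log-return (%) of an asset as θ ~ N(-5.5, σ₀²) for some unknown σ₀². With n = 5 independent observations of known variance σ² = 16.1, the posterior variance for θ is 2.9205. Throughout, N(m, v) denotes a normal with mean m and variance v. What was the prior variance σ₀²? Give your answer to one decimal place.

For the Normal–Normal model with known σ², precisions add: τ_n = τ₀ + n/σ².
So 1/σ₀² = 1/2.9205 − 5/16.1 = 0.342407 − 0.310559 = 0.031848.
Hence σ₀² = 1/0.031848 ≈ 31.4.

σ₀² = 31.4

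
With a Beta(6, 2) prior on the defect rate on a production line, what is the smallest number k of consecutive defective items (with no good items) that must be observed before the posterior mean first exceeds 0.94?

k = 26

After k defective items and 0 good items the posterior is Beta(6+k, 2), with mean (6+k)/(6+2+k).
Set (6+k)/(8+k) > 0.94 and solve: k > (0.94·8 − 6)/(1 − 0.94) = 25.333.
The smallest integer exceeding 25.333 is 26.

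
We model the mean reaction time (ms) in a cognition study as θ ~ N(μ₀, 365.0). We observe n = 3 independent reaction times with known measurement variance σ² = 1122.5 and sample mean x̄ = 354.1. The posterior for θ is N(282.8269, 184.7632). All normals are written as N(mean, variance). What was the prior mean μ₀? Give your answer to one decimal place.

The posterior mean is a precision-weighted average: μ_n = (τ₀μ₀ + τ_data·x̄)/(τ₀+τ_data), with τ₀=1/σ₀² and τ_data=n/σ².
Here τ₀ = 1/365.0 = 0.002740 and τ_data = 3/1122.5 = 0.002673, so τ_n = 0.005413.
Rearranging for μ₀: μ₀ = (μ_n·τ_n − τ_data·x̄)/τ₀ = (282.8269·0.005413 − 0.002673·354.1) / 0.002740 = 0.584433/0.002740 ≈ 213.3.

μ₀ = 213.3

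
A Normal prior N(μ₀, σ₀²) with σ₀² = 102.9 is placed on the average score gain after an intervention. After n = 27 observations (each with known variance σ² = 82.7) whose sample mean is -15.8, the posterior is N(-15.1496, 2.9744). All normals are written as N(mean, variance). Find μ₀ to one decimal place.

With known observation variance, the Normal–Normal posterior has precision τ_n = τ₀ + n/σ² and mean μ_n = (τ₀μ₀ + (n/σ²)x̄)/τ_n.
Here τ₀ = 1/102.9 = 0.009718 and τ_data = 27/82.7 = 0.326481, so τ_n = 0.336199.
Rearranging for μ₀: μ₀ = (μ_n·τ_n − τ_data·x̄)/τ₀ = (-15.1496·0.336199 − 0.326481·-15.8) / 0.009718 = 0.065119/0.009718 ≈ 6.7.

μ₀ = 6.7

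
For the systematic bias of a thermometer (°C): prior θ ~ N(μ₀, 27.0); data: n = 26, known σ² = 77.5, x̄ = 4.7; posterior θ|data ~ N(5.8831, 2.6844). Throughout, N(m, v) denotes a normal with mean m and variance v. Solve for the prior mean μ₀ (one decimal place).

μ₀ = 16.6

The posterior mean is a precision-weighted average: μ_n = (τ₀μ₀ + τ_data·x̄)/(τ₀+τ_data), with τ₀=1/σ₀² and τ_data=n/σ².
Here τ₀ = 1/27.0 = 0.037037 and τ_data = 26/77.5 = 0.335484, so τ_n = 0.372521.
Rearranging for μ₀: μ₀ = (μ_n·τ_n − τ_data·x̄)/τ₀ = (5.8831·0.372521 − 0.335484·4.7) / 0.037037 = 0.614803/0.037037 ≈ 16.6.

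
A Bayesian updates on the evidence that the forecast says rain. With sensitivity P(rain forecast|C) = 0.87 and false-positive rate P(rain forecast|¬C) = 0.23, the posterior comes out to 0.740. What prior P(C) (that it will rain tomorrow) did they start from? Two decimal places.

P(C) = 0.43

Bayes' rule in odds form gives O(C|E) = O(C)·[P(E|C)/P(E|¬C)], hence O(C) = O(C|E)/LR.
Posterior odds = 0.740/(1−0.740) = 2.8462. LR = 0.87/0.23 = 3.7826.
Prior odds = 2.8462/3.7826 = 0.7524, so P(C) = 0.7524/(1+0.7524) ≈ 0.43.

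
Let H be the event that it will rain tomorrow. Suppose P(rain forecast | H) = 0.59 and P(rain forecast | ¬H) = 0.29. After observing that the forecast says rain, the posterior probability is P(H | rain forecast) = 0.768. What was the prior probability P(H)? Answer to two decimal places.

P(H) = 0.62

In odds form, posterior odds = prior odds × likelihood ratio, so prior odds = posterior odds ÷ LR.
Posterior odds = 0.768/(1−0.768) = 3.3103. LR = 0.59/0.29 = 2.0345.
Prior odds = 3.3103/2.0345 = 1.6271, so P(H) = 1.6271/(1+1.6271) ≈ 0.62.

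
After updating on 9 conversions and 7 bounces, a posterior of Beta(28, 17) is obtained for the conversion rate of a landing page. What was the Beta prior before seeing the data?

Beta(19, 10)

Under Beta–binomial conjugacy the posterior parameters are (a+s, b+f).
So a = 28 − 9 = 19 and b = 17 − 7 = 10.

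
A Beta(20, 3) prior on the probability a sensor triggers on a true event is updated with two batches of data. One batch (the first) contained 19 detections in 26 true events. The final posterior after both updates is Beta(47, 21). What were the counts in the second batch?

8 detections and 11 misses

Because Beta–binomial updating is additive in the counts, the combined data contributed (α_post−α_prior, β_post−β_prior) successes and failures.
Total across both batches: 47−20=27 detections, 21−3=18 misses.
Subtract the first batch: 27−19=8 detections and 18−7=11 misses.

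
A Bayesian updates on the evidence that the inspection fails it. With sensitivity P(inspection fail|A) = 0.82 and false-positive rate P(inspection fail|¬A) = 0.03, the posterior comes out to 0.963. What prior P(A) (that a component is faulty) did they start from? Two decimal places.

P(A) = 0.49

In odds form, posterior odds = prior odds × likelihood ratio, so prior odds = posterior odds ÷ LR.
Posterior odds = 0.963/(1−0.963) = 26.0270. LR = 0.82/0.03 = 27.3333.
Prior odds = 26.0270/27.3333 = 0.9522, so P(A) = 0.9522/(1+0.9522) ≈ 0.49.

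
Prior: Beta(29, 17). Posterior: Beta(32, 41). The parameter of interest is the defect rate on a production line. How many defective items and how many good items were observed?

Under Beta–binomial conjugacy the posterior parameters are (a+s, b+f).
Match parameters: s=32−29=3, f=41−17=24.

3 defective items and 24 good items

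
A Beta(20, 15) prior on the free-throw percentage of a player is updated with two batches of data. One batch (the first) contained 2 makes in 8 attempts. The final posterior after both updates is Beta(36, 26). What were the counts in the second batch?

Sequential conjugate updates are equivalent to a single update on the pooled data, so total successes = posterior α − prior α and total failures = posterior β − prior β.
Total across both batches: 36−20=16 makes, 26−15=11 misses.
Subtract the first batch: 16−2=14 makes and 11−6=5 misses.

14 makes and 5 misses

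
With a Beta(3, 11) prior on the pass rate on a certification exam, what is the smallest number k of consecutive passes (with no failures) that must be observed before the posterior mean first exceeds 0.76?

After k passes and 0 failures the posterior is Beta(3+k, 11), with mean (3+k)/(3+11+k).
Set (3+k)/(14+k) > 0.76 and solve: k > (0.76·14 − 3)/(1 − 0.76) = 31.833.
The smallest integer exceeding 31.833 is 32, and checking k=32: (35)/(46) = 0.7609 > 0.76.

k = 32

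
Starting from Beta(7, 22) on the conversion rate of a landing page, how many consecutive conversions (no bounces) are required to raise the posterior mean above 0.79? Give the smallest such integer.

After k conversions and 0 bounces the posterior is Beta(7+k, 22), with mean (7+k)/(7+22+k).
Set (7+k)/(29+k) > 0.79 and solve: k > (0.79·29 − 7)/(1 − 0.79) = 75.762.
The smallest integer exceeding 75.762 is 76, and checking k=76: (83)/(105) = 0.7905 > 0.79.

k = 76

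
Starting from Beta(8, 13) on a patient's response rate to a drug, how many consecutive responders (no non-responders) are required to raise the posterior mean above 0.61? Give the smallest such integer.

k = 13

After k responders and 0 non-responders the posterior is Beta(8+k, 13), with mean (8+k)/(8+13+k).
Set (8+k)/(21+k) > 0.61 and solve: k > (0.61·21 − 8)/(1 − 0.61) = 12.333.
The smallest integer exceeding 12.333 is 13.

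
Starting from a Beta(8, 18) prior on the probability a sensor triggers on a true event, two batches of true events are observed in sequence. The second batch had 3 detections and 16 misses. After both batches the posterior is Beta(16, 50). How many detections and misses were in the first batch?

5 detections and 16 misses

Because Beta–binomial updating is additive in the counts, the combined data contributed (α_post−α_prior, β_post−β_prior) successes and failures.
Total across both batches: 16−8=8 detections, 50−18=32 misses.
Subtract the second batch: 8−3=5 detections and 32−16=16 misses.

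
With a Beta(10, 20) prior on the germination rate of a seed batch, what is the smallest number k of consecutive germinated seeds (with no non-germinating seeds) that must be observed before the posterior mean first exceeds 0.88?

k = 137

After k germinated seeds and 0 non-germinating seeds the posterior is Beta(10+k, 20), with mean (10+k)/(10+20+k).
Set (10+k)/(30+k) > 0.88 and solve: k > (0.88·30 − 10)/(1 − 0.88) = 136.667.
The smallest integer exceeding 136.667 is 137.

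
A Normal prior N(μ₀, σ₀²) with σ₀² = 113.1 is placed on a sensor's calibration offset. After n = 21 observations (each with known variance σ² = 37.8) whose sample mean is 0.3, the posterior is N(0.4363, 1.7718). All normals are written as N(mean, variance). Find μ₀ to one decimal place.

With known observation variance, the Normal–Normal posterior has precision τ_n = τ₀ + n/σ² and mean μ_n = (τ₀μ₀ + (n/σ²)x̄)/τ_n.
Here τ₀ = 1/113.1 = 0.008842 and τ_data = 21/37.8 = 0.555556, so τ_n = 0.564398.
Rearranging for μ₀: μ₀ = (μ_n·τ_n − τ_data·x̄)/τ₀ = (0.4363·0.564398 − 0.555556·0.3) / 0.008842 = 0.079580/0.008842 ≈ 9.0.

μ₀ = 9.0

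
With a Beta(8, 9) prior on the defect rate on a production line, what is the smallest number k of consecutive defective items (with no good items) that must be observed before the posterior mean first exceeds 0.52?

k = 2

After k defective items and 0 good items the posterior is Beta(8+k, 9), with mean (8+k)/(8+9+k).
Set (8+k)/(17+k) > 0.52 and solve: k > (0.52·17 − 8)/(1 − 0.52) = 1.750.
The smallest integer exceeding 1.750 is 2.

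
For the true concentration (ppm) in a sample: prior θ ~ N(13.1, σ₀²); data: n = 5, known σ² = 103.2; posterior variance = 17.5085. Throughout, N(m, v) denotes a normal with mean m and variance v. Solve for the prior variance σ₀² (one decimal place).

For the Normal–Normal model with known σ², precisions add: τ_n = τ₀ + n/σ².
So 1/σ₀² = 1/17.5085 − 5/103.2 = 0.057115 − 0.048450 = 0.008665.
Hence σ₀² = 1/0.008665 ≈ 115.4.

σ₀² = 115.4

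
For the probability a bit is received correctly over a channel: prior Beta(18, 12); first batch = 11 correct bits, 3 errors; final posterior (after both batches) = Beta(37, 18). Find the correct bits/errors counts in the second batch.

8 correct bits and 3 errors

Sequential conjugate updates are equivalent to a single update on the pooled data, so total successes = posterior α − prior α and total failures = posterior β − prior β.
Total across both batches: 37−18=19 correct bits, 18−12=6 errors.
Subtract the first batch: 19−11=8 correct bits and 6−3=3 errors.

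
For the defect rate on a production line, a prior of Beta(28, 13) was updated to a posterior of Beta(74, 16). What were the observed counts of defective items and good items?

46 defective items and 3 good items

Under Beta–binomial conjugacy the posterior parameters are (a+s, b+f).
Match parameters: s=74−28=46, f=16−13=3.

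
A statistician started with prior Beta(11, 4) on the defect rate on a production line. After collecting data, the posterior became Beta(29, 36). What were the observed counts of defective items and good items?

18 defective items and 32 good items

A Beta(a, b) prior with s successes and f failures in binomial data gives a Beta(a+s, b+f) posterior.
Match parameters: s=29−11=18, f=36−4=32.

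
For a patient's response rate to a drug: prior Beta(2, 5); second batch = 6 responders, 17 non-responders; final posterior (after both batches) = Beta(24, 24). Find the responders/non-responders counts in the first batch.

Sequential conjugate updates are equivalent to a single update on the pooled data, so total successes = posterior α − prior α and total failures = posterior β − prior β.
Total across both batches: 24−2=22 responders, 24−5=19 non-responders.
Subtract the second batch: 22−6=16 responders and 19−17=2 non-responders.

16 responders and 2 non-responders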